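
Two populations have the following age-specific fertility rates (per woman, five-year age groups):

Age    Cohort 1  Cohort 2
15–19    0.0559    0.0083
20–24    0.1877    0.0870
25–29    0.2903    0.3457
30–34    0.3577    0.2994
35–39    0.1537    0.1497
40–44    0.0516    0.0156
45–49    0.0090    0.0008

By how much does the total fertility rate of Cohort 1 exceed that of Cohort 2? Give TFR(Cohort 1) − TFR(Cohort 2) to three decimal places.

Cohort 1:
  Sum of ASFRs = 0.0559 + 0.1877 + 0.2903 + 0.3577 + 0.1537 + 0.0516 + 0.0090 = 1.1059
  TFR = 5 × 1.1059 = 5.5295
Cohort 2:
  Sum of ASFRs = 0.0083 + 0.0870 + 0.3457 + 0.2994 + 0.1497 + 0.0156 + 0.0008 = 0.9065
  TFR = 5 × 0.9065 = 4.5325
Difference = 5.5295 − 4.5325 = 0.997

0.997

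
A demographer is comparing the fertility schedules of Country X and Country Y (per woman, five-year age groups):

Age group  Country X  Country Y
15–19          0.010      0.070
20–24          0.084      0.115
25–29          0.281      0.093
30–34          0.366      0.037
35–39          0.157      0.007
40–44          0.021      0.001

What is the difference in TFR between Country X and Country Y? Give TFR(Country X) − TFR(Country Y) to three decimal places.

Country X:
  Sum of ASFRs = 0.010 + 0.084 + 0.281 + 0.366 + 0.157 + 0.021 = 0.919
  TFR = 5 × 0.919 = 4.595
Country Y:
  Sum of ASFRs = 0.070 + 0.115 + 0.093 + 0.037 + 0.007 + 0.001 = 0.323
  TFR = 5 × 0.323 = 1.615
Difference = 4.595 − 1.615 = 2.98

2.980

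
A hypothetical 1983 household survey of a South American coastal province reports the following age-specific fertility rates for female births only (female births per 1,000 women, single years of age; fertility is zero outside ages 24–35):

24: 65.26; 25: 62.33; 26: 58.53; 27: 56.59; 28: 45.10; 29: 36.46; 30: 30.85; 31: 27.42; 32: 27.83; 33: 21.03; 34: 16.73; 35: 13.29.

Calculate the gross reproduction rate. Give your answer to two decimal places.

Sum of female ASFRs = 65.26 + 62.33 + 58.53 + 56.59 + 45.10 + 36.46 + 30.85 + 27.42 + 27.83 + 21.03 + 16.73 + 13.29 = 461.42
GRR = 461.42 / 1000 = 0.46142

0.46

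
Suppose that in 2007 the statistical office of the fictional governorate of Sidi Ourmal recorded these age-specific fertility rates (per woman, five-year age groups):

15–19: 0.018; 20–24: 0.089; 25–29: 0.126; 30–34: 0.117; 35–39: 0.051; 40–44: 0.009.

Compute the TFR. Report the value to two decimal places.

2.05

Sum of ASFRs = 0.018 + 0.089 + 0.126 + 0.117 + 0.051 + 0.009 = 0.410
TFR = 5 × 0.410 = 2.05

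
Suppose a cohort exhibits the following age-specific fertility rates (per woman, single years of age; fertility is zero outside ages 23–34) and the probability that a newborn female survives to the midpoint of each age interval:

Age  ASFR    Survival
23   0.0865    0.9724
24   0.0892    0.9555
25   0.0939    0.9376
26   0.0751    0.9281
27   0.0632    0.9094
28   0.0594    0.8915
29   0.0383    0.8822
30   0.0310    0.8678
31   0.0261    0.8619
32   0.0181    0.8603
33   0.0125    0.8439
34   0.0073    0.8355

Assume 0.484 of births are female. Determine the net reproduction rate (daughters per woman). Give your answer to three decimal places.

Proportion female at birth = 0.484.
Per-age-group product (1 × ASFR × survival probability):
  23: 1 × 0.0865 × 0.9724 = 0.08411
  24: 1 × 0.0892 × 0.9555 = 0.08523
  25: 1 × 0.0939 × 0.9376 = 0.08804
  26: 1 × 0.0751 × 0.9281 = 0.06970
  27: 1 × 0.0632 × 0.9094 = 0.05747
  28: 1 × 0.0594 × 0.8915 = 0.05296
  29: 1 × 0.0383 × 0.8822 = 0.03379
  30: 1 × 0.0310 × 0.8678 = 0.02690
  31: 1 × 0.0261 × 0.8619 = 0.02250
  32: 1 × 0.0181 × 0.8603 = 0.01557
  33: 1 × 0.0125 × 0.8439 = 0.01055
  34: 1 × 0.0073 × 0.8355 = 0.00610
Sum = 0.55292
NRR = 0.484 × 0.55292 = 0.26761
NRR < 1, so the cohort does not fully replace itself.

0.268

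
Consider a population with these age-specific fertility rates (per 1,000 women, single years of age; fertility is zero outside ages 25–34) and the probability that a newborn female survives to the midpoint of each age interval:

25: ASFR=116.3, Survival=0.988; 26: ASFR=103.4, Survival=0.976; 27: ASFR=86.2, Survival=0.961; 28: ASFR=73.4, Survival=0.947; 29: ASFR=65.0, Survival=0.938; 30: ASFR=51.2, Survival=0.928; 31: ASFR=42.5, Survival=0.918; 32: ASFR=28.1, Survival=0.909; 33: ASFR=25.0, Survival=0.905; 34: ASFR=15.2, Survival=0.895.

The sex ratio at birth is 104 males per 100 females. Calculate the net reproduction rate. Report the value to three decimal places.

Proportion female at birth = 100 / (100 + 104) = 0.49020.
Per-age-group product (1 × ASFR × survival probability):
  25: 1 × 116.3/1000 × 0.988 = 0.11490
  26: 1 × 103.4/1000 × 0.976 = 0.10092
  27: 1 × 86.2/1000 × 0.961 = 0.08284
  28: 1 × 73.4/1000 × 0.947 = 0.06951
  29: 1 × 65.0/1000 × 0.938 = 0.06097
  30: 1 × 51.2/1000 × 0.928 = 0.04751
  31: 1 × 42.5/1000 × 0.918 = 0.03902
  32: 1 × 28.1/1000 × 0.909 = 0.02554
  33: 1 × 25.0/1000 × 0.905 = 0.02263
  34: 1 × 15.2/1000 × 0.895 = 0.01360
Sum = 0.57744
NRR = 0.49020 × 0.57744 = 0.28306

0.283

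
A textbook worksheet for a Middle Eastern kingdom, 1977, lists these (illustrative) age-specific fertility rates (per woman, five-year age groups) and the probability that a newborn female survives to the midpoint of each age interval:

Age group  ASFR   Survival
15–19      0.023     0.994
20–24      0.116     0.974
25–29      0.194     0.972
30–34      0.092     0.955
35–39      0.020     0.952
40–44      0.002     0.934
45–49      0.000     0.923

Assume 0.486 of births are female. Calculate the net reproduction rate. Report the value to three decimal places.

1.053

Proportion female at birth = 0.486.
Survival-weighted fertility by age (5·fₓ·Sₓ):
  15–19: 5 × 0.023 × 0.994 = 0.11431
  20–24: 5 × 0.116 × 0.974 = 0.56492
  25–29: 5 × 0.194 × 0.972 = 0.94284
  30–34: 5 × 0.092 × 0.955 = 0.43930
  35–39: 5 × 0.020 × 0.952 = 0.09520
  40–44: 5 × 0.002 × 0.934 = 0.00934
  45–49: 5 × 0.000 × 0.923 = 0.00000
Sum = 2.16591
NRR = 0.486 × 2.16591 = 1.05263
NRR > 1, so each generation more than replaces itself.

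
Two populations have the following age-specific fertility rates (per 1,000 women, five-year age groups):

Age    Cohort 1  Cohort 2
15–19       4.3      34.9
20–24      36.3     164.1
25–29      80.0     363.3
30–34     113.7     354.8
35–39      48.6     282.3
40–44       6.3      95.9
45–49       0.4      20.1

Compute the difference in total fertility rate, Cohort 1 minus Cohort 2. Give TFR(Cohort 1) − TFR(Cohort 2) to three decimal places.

-5.129

Cohort 1:
  Sum of ASFRs = 4.3 + 36.3 + 80.0 + 113.7 + 48.6 + 6.3 + 0.4 = 289.6
  TFR = 5 × 289.6 / 1000 = 1.448
Cohort 2:
  Sum of ASFRs = 34.9 + 164.1 + 363.3 + 354.8 + 282.3 + 95.9 + 20.1 = 1315.4
  TFR = 5 × 1315.4 / 1000 = 6.577
Difference = 1.448 − 6.577 = -5.129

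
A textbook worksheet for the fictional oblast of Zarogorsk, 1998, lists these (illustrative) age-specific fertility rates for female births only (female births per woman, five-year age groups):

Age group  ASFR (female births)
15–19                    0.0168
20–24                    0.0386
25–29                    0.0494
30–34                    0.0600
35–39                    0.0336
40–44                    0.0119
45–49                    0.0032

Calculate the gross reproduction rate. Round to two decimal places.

Sum of female ASFRs = 0.0168 + 0.0386 + 0.0494 + 0.0600 + 0.0336 + 0.0119 + 0.0032 = 0.2135
GRR = 5 × 0.2135 = 1.0675

1.07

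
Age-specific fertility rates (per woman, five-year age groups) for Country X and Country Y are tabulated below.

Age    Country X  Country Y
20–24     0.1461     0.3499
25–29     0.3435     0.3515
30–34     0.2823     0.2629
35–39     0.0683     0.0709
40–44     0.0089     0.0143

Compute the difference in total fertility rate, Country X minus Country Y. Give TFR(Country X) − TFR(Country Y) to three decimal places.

Country X:
  Sum of ASFRs = 0.1461 + 0.3435 + 0.2823 + 0.0683 + 0.0089 = 0.8491
  TFR = 5 × 0.8491 = 4.2455
Country Y:
  Sum of ASFRs = 0.3499 + 0.3515 + 0.2629 + 0.0709 + 0.0143 = 1.0495
  TFR = 5 × 1.0495 = 5.2475
Difference = 4.2455 − 5.2475 = -1.002

-1.002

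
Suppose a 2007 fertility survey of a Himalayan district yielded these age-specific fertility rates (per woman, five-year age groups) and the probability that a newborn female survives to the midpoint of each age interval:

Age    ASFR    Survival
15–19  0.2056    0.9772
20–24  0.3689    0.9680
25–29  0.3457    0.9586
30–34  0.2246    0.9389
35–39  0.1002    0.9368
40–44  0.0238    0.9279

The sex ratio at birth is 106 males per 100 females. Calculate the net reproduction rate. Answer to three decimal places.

Proportion female at birth = 100 / (100 + 106) = 0.48544.
Each age group contributes 5 × ASFR × survival:
  15–19: 5 × 0.2056 × 0.9772 = 1.00456
  20–24: 5 × 0.3689 × 0.9680 = 1.78548
  25–29: 5 × 0.3457 × 0.9586 = 1.65694
  30–34: 5 × 0.2246 × 0.9389 = 1.05438
  35–39: 5 × 0.1002 × 0.9368 = 0.46934
  40–44: 5 × 0.0238 × 0.9279 = 0.11042
Sum = 6.08112
NRR = 0.48544 × 6.08112 = 2.95202
An NRR exceeding 1 indicates intrinsic growth under these rates.

2.952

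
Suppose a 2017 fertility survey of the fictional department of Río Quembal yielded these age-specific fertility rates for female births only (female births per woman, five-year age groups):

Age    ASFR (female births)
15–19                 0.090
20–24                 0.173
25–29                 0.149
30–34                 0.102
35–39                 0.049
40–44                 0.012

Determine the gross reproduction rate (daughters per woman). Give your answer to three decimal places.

2.875

Sum of female ASFRs = 0.090 + 0.173 + 0.149 + 0.102 + 0.049 + 0.012 = 0.575
GRR = 5 × 0.575 = 2.875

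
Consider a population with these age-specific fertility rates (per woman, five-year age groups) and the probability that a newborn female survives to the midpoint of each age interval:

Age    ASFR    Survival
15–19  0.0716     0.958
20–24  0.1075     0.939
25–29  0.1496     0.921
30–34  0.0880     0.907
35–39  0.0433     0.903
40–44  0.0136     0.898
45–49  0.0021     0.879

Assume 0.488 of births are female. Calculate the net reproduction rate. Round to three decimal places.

Proportion female at birth = 0.488.
Weighting each age-specific rate by interval width and survival:
  15–19: 5 × 0.0716 × 0.958 = 0.34296
  20–24: 5 × 0.1075 × 0.939 = 0.50471
  25–29: 5 × 0.1496 × 0.921 = 0.68891
  30–34: 5 × 0.0880 × 0.907 = 0.39908
  35–39: 5 × 0.0433 × 0.903 = 0.19550
  40–44: 5 × 0.0136 × 0.898 = 0.06106
  45–49: 5 × 0.0021 × 0.879 = 0.00923
Sum = 2.20145
NRR = 0.488 × 2.20145 = 1.07431

1.074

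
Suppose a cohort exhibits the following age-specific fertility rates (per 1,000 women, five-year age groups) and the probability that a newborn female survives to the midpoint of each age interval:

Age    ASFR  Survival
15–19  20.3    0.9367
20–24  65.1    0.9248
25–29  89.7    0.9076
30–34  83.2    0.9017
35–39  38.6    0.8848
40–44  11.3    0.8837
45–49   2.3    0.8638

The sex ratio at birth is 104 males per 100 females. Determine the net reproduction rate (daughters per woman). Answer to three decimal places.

Proportion female at birth = 100 / (100 + 104) = 0.49020.
Weighting each age-specific rate by interval width and survival:
  15–19: 5 × 20.3/1000 × 0.9367 = 0.09508
  20–24: 5 × 65.1/1000 × 0.9248 = 0.30102
  25–29: 5 × 89.7/1000 × 0.9076 = 0.40706
  30–34: 5 × 83.2/1000 × 0.9017 = 0.37511
  35–39: 5 × 38.6/1000 × 0.8848 = 0.17077
  40–44: 5 × 11.3/1000 × 0.8837 = 0.04993
  45–49: 5 × 2.3/1000 × 0.8638 = 0.00993
Sum = 1.40890
NRR = 0.49020 × 1.40890 = 0.69064
An NRR under 1 implies long-run decline under these rates.

0.691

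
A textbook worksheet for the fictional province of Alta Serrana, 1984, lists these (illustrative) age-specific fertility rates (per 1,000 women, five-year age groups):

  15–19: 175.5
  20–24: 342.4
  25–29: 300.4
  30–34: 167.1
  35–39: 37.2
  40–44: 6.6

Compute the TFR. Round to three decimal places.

5.146

Sum of ASFRs = 175.5 + 342.4 + 300.4 + 167.1 + 37.2 + 6.6 = 1029.2
TFR = 5 × 1029.2 / 1000 = 5.146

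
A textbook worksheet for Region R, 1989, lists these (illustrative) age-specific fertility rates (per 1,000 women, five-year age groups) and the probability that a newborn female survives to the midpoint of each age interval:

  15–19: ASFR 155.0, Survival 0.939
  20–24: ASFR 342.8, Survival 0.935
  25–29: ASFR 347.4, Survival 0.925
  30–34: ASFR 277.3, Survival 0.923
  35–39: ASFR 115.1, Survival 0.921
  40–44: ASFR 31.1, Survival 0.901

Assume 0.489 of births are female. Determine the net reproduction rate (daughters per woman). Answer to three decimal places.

2.879

Proportion female at birth = 0.489.
Each age group contributes 5 × ASFR × survival:
  15–19: 5 × 155.0/1000 × 0.939 = 0.72773
  20–24: 5 × 342.8/1000 × 0.935 = 1.60259
  25–29: 5 × 347.4/1000 × 0.925 = 1.60673
  30–34: 5 × 277.3/1000 × 0.923 = 1.27974
  35–39: 5 × 115.1/1000 × 0.921 = 0.53004
  40–44: 5 × 31.1/1000 × 0.901 = 0.14011
Sum = 5.88694
NRR = 0.489 × 5.88694 = 2.87871
NRR > 1, so each generation more than replaces itself.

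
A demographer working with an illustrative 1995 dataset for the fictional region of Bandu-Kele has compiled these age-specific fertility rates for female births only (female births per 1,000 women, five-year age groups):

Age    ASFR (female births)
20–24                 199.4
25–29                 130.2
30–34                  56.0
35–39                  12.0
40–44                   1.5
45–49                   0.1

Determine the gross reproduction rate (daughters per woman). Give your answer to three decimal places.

Sum of female ASFRs = 199.4 + 130.2 + 56.0 + 12.0 + 1.5 + 0.1 = 399.2
GRR = 5 × 399.2 / 1000 = 1.996

1.996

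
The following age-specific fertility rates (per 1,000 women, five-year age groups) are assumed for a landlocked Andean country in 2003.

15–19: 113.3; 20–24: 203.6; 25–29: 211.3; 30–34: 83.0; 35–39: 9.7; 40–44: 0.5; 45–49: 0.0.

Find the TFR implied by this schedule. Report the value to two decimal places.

Sum of ASFRs = 113.3 + 203.6 + 211.3 + 83.0 + 9.7 + 0.5 + 0.0 = 621.4
TFR = 5 × 621.4 / 1000 = 3.107

3.11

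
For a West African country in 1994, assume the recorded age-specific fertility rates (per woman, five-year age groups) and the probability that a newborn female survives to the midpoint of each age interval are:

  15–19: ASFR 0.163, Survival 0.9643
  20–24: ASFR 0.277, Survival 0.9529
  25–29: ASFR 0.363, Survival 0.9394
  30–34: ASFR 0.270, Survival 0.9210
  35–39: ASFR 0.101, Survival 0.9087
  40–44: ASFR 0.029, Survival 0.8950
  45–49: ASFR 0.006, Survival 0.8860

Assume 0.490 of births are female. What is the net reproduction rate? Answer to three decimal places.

2.778

Proportion female at birth = 0.490.
Per-age-group product (5 × ASFR × survival probability):
  15–19: 5 × 0.163 × 0.9643 = 0.78590
  20–24: 5 × 0.277 × 0.9529 = 1.31977
  25–29: 5 × 0.363 × 0.9394 = 1.70501
  30–34: 5 × 0.270 × 0.9210 = 1.24335
  35–39: 5 × 0.101 × 0.9087 = 0.45889
  40–44: 5 × 0.029 × 0.8950 = 0.12978
  45–49: 5 × 0.006 × 0.8860 = 0.02658
Sum = 5.66928
NRR = 0.490 × 5.66928 = 2.77795
An NRR exceeding 1 indicates intrinsic growth under these rates.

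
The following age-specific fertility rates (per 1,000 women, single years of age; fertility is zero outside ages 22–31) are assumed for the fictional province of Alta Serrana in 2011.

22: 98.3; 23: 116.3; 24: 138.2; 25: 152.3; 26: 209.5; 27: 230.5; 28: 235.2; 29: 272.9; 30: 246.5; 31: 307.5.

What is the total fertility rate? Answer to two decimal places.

Sum of ASFRs = 98.3 + 116.3 + 138.2 + 152.3 + 209.5 + 230.5 + 235.2 + 272.9 + 246.5 + 307.5 = 2007.2
TFR = 2007.2 / 1000 = 2.0072

2.01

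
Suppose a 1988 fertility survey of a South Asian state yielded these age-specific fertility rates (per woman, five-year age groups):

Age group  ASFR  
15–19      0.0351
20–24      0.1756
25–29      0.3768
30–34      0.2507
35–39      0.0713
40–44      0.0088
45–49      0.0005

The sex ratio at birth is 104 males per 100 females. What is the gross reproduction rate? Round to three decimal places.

Proportion female at birth = 100 / (100 + 104) = 0.49020.
Sum of ASFRs = 0.0351 + 0.1756 + 0.3768 + 0.2507 + 0.0713 + 0.0088 + 0.0005 = 0.9188
TFR = 5 × 0.9188 = 4.594
GRR = 0.49020 × 4.594 = 2.25198

2.252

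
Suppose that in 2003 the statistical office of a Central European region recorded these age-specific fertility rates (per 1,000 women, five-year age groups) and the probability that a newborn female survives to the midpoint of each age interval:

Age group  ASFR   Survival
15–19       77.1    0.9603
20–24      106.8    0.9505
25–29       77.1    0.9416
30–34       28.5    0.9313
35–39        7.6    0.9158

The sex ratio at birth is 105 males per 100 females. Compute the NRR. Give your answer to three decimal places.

0.687

Proportion female at birth = 100 / (100 + 105) = 0.48780.
Per-age-group product (5 × ASFR × survival probability):
  15–19: 5 × 77.1/1000 × 0.9603 = 0.37020
  20–24: 5 × 106.8/1000 × 0.9505 = 0.50757
  25–29: 5 × 77.1/1000 × 0.9416 = 0.36299
  30–34: 5 × 28.5/1000 × 0.9313 = 0.13271
  35–39: 5 × 7.6/1000 × 0.9158 = 0.03480
Sum = 1.40827
NRR = 0.48780 × 1.40827 = 0.68695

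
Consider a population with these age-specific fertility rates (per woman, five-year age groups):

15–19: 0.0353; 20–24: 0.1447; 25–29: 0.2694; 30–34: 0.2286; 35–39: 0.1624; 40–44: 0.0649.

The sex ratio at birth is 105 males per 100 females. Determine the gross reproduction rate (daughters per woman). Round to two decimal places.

Proportion female at birth = 100 / (100 + 105) = 0.48780.
Sum of ASFRs = 0.0353 + 0.1447 + 0.2694 + 0.2286 + 0.1624 + 0.0649 = 0.9053
TFR = 5 × 0.9053 = 4.5265
GRR = 0.48780 × 4.5265 = 2.20803

2.21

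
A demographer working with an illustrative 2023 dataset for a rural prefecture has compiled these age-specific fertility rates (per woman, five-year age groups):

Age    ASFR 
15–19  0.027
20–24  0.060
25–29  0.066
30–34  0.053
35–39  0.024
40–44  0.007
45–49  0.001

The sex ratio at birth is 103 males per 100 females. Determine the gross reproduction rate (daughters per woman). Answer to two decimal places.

Proportion female at birth = 100 / (100 + 103) = 0.49261.
Sum of ASFRs = 0.027 + 0.060 + 0.066 + 0.053 + 0.024 + 0.007 + 0.001 = 0.238
TFR = 5 × 0.238 = 1.19
GRR = 0.49261 × 1.19 = 0.58621

0.59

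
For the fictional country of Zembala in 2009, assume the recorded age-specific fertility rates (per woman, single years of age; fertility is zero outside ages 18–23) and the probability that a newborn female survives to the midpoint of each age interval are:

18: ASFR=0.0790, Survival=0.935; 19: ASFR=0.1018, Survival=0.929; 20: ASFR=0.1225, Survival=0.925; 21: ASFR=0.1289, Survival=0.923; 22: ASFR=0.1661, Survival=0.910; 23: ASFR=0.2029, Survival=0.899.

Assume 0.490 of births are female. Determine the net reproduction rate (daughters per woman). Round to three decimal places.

0.360

Proportion female at birth = 0.490.
Weighting each age-specific rate by interval width and survival:
  18: 1 × 0.0790 × 0.935 = 0.07387
  19: 1 × 0.1018 × 0.929 = 0.09457
  20: 1 × 0.1225 × 0.925 = 0.11331
  21: 1 × 0.1289 × 0.923 = 0.11897
  22: 1 × 0.1661 × 0.910 = 0.15115
  23: 1 × 0.2029 × 0.899 = 0.18241
Sum = 0.73428
NRR = 0.490 × 0.73428 = 0.35980
NRR < 1, so the cohort does not fully replace itself.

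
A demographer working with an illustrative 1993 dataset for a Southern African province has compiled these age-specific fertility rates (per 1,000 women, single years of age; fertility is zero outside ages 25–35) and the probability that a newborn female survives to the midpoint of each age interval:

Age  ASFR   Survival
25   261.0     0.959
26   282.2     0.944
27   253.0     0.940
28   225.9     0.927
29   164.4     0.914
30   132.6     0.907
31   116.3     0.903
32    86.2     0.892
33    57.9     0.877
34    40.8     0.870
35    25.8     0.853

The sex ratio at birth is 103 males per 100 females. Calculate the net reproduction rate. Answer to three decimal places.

Proportion female at birth = 100 / (100 + 103) = 0.49261.
Per-age-group product (1 × ASFR × survival probability):
  25: 1 × 261.0/1000 × 0.959 = 0.25030
  26: 1 × 282.2/1000 × 0.944 = 0.26640
  27: 1 × 253.0/1000 × 0.940 = 0.23782
  28: 1 × 225.9/1000 × 0.927 = 0.20941
  29: 1 × 164.4/1000 × 0.914 = 0.15026
  30: 1 × 132.6/1000 × 0.907 = 0.12027
  31: 1 × 116.3/1000 × 0.903 = 0.10502
  32: 1 × 86.2/1000 × 0.892 = 0.07689
  33: 1 × 57.9/1000 × 0.877 = 0.05078
  34: 1 × 40.8/1000 × 0.870 = 0.03550
  35: 1 × 25.8/1000 × 0.853 = 0.02201
Sum = 1.52466
NRR = 0.49261 × 1.52466 = 0.75106

0.751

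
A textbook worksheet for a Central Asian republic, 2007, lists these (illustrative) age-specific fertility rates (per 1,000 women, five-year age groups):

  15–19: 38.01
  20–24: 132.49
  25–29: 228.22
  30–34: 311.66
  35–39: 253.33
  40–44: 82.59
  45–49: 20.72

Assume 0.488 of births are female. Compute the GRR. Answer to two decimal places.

2.60

Proportion female at birth = 0.488.
Sum of ASFRs = 38.01 + 132.49 + 228.22 + 311.66 + 253.33 + 82.59 + 20.72 = 1067.02
TFR = 5 × 1067.02 / 1000 = 5.3351
GRR = 0.488 × 5.3351 = 2.60353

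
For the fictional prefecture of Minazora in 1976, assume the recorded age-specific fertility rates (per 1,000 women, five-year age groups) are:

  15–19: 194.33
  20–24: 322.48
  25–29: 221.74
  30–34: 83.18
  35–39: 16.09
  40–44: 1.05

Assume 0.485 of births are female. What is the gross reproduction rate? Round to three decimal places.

2.034

Proportion female at birth = 0.485.
Sum of ASFRs = 194.33 + 322.48 + 221.74 + 83.18 + 16.09 + 1.05 = 838.87
TFR = 5 × 838.87 / 1000 = 4.19435
GRR = 0.485 × 4.19435 = 2.03426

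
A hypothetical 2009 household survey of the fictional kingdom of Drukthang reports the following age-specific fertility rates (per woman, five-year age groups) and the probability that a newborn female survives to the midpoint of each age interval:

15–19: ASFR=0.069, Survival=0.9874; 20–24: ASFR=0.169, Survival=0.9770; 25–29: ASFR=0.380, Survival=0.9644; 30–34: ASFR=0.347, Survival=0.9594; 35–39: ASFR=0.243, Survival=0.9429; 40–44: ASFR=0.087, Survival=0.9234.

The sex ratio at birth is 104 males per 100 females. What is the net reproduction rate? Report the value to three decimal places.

3.044

Proportion female at birth = 100 / (100 + 104) = 0.49020.
Per-age-group product (5 × ASFR × survival probability):
  15–19: 5 × 0.069 × 0.9874 = 0.34065
  20–24: 5 × 0.169 × 0.9770 = 0.82557
  25–29: 5 × 0.380 × 0.9644 = 1.83236
  30–34: 5 × 0.347 × 0.9594 = 1.66456
  35–39: 5 × 0.243 × 0.9429 = 1.14562
  40–44: 5 × 0.087 × 0.9234 = 0.40168
Sum = 6.21044
NRR = 0.49020 × 6.21044 = 3.04436
An NRR exceeding 1 indicates intrinsic growth under these rates.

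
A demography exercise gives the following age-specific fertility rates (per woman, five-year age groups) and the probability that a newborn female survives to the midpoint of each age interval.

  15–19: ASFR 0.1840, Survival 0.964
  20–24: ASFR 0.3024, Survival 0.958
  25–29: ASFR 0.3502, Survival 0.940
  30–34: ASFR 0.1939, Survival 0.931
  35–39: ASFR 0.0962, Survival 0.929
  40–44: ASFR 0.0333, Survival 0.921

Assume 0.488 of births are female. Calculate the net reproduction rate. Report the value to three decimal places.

2.676

Proportion female at birth = 0.488.
Survival-weighted fertility by age (5·fₓ·Sₓ):
  15–19: 5 × 0.1840 × 0.964 = 0.88688
  20–24: 5 × 0.3024 × 0.958 = 1.44850
  25–29: 5 × 0.3502 × 0.940 = 1.64594
  30–34: 5 × 0.1939 × 0.931 = 0.90260
  35–39: 5 × 0.0962 × 0.929 = 0.44685
  40–44: 5 × 0.0333 × 0.921 = 0.15335
Sum = 5.48412
NRR = 0.488 × 5.48412 = 2.67625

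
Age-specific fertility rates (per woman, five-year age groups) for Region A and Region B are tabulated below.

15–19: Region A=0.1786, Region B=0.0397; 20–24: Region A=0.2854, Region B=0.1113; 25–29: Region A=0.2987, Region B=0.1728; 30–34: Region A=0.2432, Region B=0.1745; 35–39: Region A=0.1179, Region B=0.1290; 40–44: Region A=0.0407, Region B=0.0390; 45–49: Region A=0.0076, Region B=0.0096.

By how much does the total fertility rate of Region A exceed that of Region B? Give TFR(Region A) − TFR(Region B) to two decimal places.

Region A:
  Sum of ASFRs = 0.1786 + 0.2854 + 0.2987 + 0.2432 + 0.1179 + 0.0407 + 0.0076 = 1.1721
  TFR = 5 × 1.1721 = 5.8605
Region B:
  Sum of ASFRs = 0.0397 + 0.1113 + 0.1728 + 0.1745 + 0.1290 + 0.0390 + 0.0096 = 0.6759
  TFR = 5 × 0.6759 = 3.3795
Difference = 5.8605 − 3.3795 = 2.481

2.48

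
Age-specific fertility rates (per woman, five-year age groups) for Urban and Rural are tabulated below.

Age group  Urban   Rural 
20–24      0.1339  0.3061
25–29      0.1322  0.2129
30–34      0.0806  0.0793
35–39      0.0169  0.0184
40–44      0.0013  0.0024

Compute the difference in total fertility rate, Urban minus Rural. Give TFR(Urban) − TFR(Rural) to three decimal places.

-1.271

Urban:
  Sum of ASFRs = 0.1339 + 0.1322 + 0.0806 + 0.0169 + 0.0013 = 0.3649
  TFR = 5 × 0.3649 = 1.8245
Rural:
  Sum of ASFRs = 0.3061 + 0.2129 + 0.0793 + 0.0184 + 0.0024 = 0.6191
  TFR = 5 × 0.6191 = 3.0955
Difference = 1.8245 − 3.0955 = -1.271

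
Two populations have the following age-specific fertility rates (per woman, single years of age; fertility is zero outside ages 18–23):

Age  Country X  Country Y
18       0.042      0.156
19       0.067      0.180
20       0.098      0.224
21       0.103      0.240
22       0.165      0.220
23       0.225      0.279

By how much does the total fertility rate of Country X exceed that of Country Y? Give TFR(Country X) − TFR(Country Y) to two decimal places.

Country X:
  Sum of ASFRs = 0.042 + 0.067 + 0.098 + 0.103 + 0.165 + 0.225 = 0.700
  TFR = 0.7
Country Y:
  Sum of ASFRs = 0.156 + 0.180 + 0.224 + 0.240 + 0.220 + 0.279 = 1.299
  TFR = 1.299
Difference = 0.7 − 1.299 = -0.599

-0.60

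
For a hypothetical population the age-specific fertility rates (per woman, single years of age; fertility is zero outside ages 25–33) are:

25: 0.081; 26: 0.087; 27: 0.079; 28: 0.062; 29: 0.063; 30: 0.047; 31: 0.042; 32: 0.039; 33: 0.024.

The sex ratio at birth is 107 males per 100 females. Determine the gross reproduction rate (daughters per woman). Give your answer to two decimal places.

Proportion female at birth = 100 / (100 + 107) = 0.48309.
Sum of ASFRs = 0.081 + 0.087 + 0.079 + 0.062 + 0.063 + 0.047 + 0.042 + 0.039 + 0.024 = 0.524
TFR = 0.524
GRR = 0.48309 × 0.524 = 0.25314

0.25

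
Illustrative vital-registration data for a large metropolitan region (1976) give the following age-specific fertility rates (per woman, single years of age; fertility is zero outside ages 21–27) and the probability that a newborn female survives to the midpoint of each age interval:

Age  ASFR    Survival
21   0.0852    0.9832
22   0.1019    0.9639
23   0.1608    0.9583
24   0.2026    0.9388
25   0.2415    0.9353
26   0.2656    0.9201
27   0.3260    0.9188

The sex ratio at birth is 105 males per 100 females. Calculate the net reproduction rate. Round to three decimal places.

0.632

Proportion female at birth = 100 / (100 + 105) = 0.48780.
Survival-weighted fertility by age (1·fₓ·Sₓ):
  21: 1 × 0.0852 × 0.9832 = 0.08377
  22: 1 × 0.1019 × 0.9639 = 0.09822
  23: 1 × 0.1608 × 0.9583 = 0.15409
  24: 1 × 0.2026 × 0.9388 = 0.19020
  25: 1 × 0.2415 × 0.9353 = 0.22587
  26: 1 × 0.2656 × 0.9201 = 0.24438
  27: 1 × 0.3260 × 0.9188 = 0.29953
Sum = 1.29606
NRR = 0.48780 × 1.29606 = 0.63222
NRR < 1, so the cohort does not fully replace itself.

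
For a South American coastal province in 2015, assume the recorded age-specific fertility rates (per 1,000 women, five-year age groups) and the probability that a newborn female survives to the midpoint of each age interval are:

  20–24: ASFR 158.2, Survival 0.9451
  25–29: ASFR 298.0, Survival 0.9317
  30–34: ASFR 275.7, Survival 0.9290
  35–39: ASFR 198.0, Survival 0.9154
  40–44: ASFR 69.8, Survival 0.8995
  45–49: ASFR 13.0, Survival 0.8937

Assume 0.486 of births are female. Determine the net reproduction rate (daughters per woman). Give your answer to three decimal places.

2.282

Proportion female at birth = 0.486.
Weighting each age-specific rate by interval width and survival:
  20–24: 5 × 158.2/1000 × 0.9451 = 0.74757
  25–29: 5 × 298.0/1000 × 0.9317 = 1.38823
  30–34: 5 × 275.7/1000 × 0.9290 = 1.28063
  35–39: 5 × 198.0/1000 × 0.9154 = 0.90625
  40–44: 5 × 69.8/1000 × 0.8995 = 0.31393
  45–49: 5 × 13.0/1000 × 0.8937 = 0.05809
Sum = 4.69470
NRR = 0.486 × 4.69470 = 2.28162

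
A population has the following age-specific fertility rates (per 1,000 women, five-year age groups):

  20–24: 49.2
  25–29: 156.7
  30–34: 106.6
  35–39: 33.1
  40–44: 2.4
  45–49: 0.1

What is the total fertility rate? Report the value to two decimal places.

Sum of ASFRs = 49.2 + 156.7 + 106.6 + 33.1 + 2.4 + 0.1 = 348.1
TFR = 5 × 348.1 / 1000 = 1.7405

1.74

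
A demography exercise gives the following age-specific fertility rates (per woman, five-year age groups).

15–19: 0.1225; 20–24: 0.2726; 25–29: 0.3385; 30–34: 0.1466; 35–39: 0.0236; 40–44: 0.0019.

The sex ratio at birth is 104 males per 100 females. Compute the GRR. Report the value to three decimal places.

2.220

Proportion female at birth = 100 / (100 + 104) = 0.49020.
Sum of ASFRs = 0.1225 + 0.2726 + 0.3385 + 0.1466 + 0.0236 + 0.0019 = 0.9057
TFR = 5 × 0.9057 = 4.5285
GRR = 0.49020 × 4.5285 = 2.21987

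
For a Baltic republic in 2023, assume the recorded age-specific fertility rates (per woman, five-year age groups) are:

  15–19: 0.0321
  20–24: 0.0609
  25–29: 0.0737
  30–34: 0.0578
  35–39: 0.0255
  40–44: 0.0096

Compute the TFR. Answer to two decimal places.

Sum of ASFRs = 0.0321 + 0.0609 + 0.0737 + 0.0578 + 0.0255 + 0.0096 = 0.2596
TFR = 5 × 0.2596 = 1.298

1.30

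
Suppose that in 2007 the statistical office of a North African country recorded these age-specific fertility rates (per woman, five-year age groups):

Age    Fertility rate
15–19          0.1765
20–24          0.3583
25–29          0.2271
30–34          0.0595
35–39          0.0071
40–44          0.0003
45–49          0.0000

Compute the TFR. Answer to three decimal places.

4.144

Sum of ASFRs = 0.1765 + 0.3583 + 0.2271 + 0.0595 + 0.0071 + 0.0003 + 0.0000 = 0.8288
TFR = 5 × 0.8288 = 4.144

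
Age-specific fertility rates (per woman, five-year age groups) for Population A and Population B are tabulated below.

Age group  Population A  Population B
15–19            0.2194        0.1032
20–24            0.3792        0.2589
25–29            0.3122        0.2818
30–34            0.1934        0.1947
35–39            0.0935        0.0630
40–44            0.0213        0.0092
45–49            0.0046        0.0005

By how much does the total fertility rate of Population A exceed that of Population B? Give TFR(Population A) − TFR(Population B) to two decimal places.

Population A:
  Sum of ASFRs = 0.2194 + 0.3792 + 0.3122 + 0.1934 + 0.0935 + 0.0213 + 0.0046 = 1.2236
  TFR = 5 × 1.2236 = 6.118
Population B:
  Sum of ASFRs = 0.1032 + 0.2589 + 0.2818 + 0.1947 + 0.0630 + 0.0092 + 0.0005 = 0.9113
  TFR = 5 × 0.9113 = 4.5565
Difference = 6.118 − 4.5565 = 1.5615

1.56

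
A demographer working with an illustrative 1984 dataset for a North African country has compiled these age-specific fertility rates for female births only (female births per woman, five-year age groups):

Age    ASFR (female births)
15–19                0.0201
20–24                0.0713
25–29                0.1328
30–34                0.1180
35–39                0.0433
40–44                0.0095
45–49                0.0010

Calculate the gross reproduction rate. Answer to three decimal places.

1.980

Sum of female ASFRs = 0.0201 + 0.0713 + 0.1328 + 0.1180 + 0.0433 + 0.0095 + 0.0010 = 0.3960
GRR = 5 × 0.3960 = 1.98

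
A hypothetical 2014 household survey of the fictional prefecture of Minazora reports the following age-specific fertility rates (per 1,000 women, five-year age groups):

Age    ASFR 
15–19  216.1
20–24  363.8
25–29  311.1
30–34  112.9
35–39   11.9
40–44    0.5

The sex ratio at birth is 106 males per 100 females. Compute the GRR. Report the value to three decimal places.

Proportion female at birth = 100 / (100 + 106) = 0.48544.
Sum of ASFRs = 216.1 + 363.8 + 311.1 + 112.9 + 11.9 + 0.5 = 1016.3
TFR = 5 × 1016.3 / 1000 = 5.0815
GRR = 0.48544 × 5.0815 = 2.46676

2.467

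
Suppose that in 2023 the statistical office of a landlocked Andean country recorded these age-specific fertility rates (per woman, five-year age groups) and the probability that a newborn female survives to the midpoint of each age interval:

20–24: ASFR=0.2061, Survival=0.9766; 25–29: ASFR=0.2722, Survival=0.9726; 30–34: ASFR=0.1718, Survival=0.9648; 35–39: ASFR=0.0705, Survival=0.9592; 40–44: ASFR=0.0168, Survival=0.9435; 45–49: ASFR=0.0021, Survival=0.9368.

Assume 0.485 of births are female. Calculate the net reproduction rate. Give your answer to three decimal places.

Proportion female at birth = 0.485.
Weighting each age-specific rate by interval width and survival:
  20–24: 5 × 0.2061 × 0.9766 = 1.00639
  25–29: 5 × 0.2722 × 0.9726 = 1.32371
  30–34: 5 × 0.1718 × 0.9648 = 0.82876
  35–39: 5 × 0.0705 × 0.9592 = 0.33812
  40–44: 5 × 0.0168 × 0.9435 = 0.07925
  45–49: 5 × 0.0021 × 0.9368 = 0.00984
Sum = 3.58607
NRR = 0.485 × 3.58607 = 1.73924
With NRR above 1 the population is above replacement fertility.

1.739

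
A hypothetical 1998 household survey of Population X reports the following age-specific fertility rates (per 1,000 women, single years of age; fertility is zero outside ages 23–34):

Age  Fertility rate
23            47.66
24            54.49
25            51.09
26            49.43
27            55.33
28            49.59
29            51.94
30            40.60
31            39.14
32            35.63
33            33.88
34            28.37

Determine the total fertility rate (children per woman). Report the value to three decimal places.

0.537

Sum of ASFRs = 47.66 + 54.49 + 51.09 + 49.43 + 55.33 + 49.59 + 51.94 + 40.60 + 39.14 + 35.63 + 33.88 + 28.37 = 537.15
TFR = 537.15 / 1000 = 0.53715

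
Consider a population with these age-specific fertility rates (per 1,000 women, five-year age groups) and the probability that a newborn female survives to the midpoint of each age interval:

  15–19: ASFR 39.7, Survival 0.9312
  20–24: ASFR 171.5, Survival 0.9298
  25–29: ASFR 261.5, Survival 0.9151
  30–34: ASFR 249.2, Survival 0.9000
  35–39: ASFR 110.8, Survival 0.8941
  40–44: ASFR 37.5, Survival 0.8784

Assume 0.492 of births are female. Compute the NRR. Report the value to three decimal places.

Proportion female at birth = 0.492.
Survival-weighted fertility by age (5·fₓ·Sₓ):
  15–19: 5 × 39.7/1000 × 0.9312 = 0.18484
  20–24: 5 × 171.5/1000 × 0.9298 = 0.79730
  25–29: 5 × 261.5/1000 × 0.9151 = 1.19649
  30–34: 5 × 249.2/1000 × 0.9000 = 1.12140
  35–39: 5 × 110.8/1000 × 0.8941 = 0.49533
  40–44: 5 × 37.5/1000 × 0.8784 = 0.16470
Sum = 3.96006
NRR = 0.492 × 3.96006 = 1.94835
NRR > 1, so each generation more than replaces itself.

1.948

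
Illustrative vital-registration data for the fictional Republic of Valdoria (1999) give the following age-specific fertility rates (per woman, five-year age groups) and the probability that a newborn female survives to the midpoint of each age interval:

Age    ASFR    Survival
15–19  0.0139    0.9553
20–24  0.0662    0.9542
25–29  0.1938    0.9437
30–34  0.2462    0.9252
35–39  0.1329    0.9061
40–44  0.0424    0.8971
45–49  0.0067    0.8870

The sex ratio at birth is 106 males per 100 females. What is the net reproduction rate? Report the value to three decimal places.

1.581

Proportion female at birth = 100 / (100 + 106) = 0.48544.
Weighting each age-specific rate by interval width and survival:
  15–19: 5 × 0.0139 × 0.9553 = 0.06639
  20–24: 5 × 0.0662 × 0.9542 = 0.31584
  25–29: 5 × 0.1938 × 0.9437 = 0.91445
  30–34: 5 × 0.2462 × 0.9252 = 1.13892
  35–39: 5 × 0.1329 × 0.9061 = 0.60210
  40–44: 5 × 0.0424 × 0.8971 = 0.19019
  45–49: 5 × 0.0067 × 0.8870 = 0.02971
Sum = 3.25760
NRR = 0.48544 × 3.25760 = 1.58137
An NRR exceeding 1 indicates intrinsic growth under these rates.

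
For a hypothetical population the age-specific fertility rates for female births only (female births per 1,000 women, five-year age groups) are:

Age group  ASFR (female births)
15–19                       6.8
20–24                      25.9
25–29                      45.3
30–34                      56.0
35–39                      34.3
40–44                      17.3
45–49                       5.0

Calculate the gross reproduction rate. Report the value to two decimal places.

0.95

Sum of female ASFRs = 6.8 + 25.9 + 45.3 + 56.0 + 34.3 + 17.3 + 5.0 = 190.6
GRR = 5 × 190.6 / 1000 = 0.953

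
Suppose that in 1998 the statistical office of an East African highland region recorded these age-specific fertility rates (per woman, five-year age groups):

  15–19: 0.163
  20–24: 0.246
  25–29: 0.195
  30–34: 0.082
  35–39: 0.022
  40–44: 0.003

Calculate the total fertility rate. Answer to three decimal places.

Sum of ASFRs = 0.163 + 0.246 + 0.195 + 0.082 + 0.022 + 0.003 = 0.711
TFR = 5 × 0.711 = 3.555

3.555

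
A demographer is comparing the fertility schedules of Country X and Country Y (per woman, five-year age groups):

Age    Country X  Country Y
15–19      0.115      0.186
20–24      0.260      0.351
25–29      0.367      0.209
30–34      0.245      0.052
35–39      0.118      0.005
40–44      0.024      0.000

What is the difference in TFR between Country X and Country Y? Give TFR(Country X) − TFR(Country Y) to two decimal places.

Country X:
  Sum of ASFRs = 0.115 + 0.260 + 0.367 + 0.245 + 0.118 + 0.024 = 1.129
  TFR = 5 × 1.129 = 5.645
Country Y:
  Sum of ASFRs = 0.186 + 0.351 + 0.209 + 0.052 + 0.005 + 0.000 = 0.803
  TFR = 5 × 0.803 = 4.015
Difference = 5.645 − 4.015 = 1.63

1.63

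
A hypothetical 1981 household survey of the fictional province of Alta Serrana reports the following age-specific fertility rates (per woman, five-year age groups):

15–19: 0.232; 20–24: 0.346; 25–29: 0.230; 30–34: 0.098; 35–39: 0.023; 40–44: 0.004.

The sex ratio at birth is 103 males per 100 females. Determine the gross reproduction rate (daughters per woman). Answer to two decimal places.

Proportion female at birth = 100 / (100 + 103) = 0.49261.
Sum of ASFRs = 0.232 + 0.346 + 0.230 + 0.098 + 0.023 + 0.004 = 0.933
TFR = 5 × 0.933 = 4.665
GRR = 0.49261 × 4.665 = 2.29803

2.30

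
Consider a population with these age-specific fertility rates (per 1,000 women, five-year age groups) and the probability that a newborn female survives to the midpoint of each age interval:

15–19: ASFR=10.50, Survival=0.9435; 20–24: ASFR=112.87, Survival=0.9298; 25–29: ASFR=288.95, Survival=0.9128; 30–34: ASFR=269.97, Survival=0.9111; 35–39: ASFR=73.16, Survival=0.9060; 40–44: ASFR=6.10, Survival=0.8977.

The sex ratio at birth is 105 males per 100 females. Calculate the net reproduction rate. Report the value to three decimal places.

1.698

Proportion female at birth = 100 / (100 + 105) = 0.48780.
Per-age-group product (5 × ASFR × survival probability):
  15–19: 5 × 10.50/1000 × 0.9435 = 0.04953
  20–24: 5 × 112.87/1000 × 0.9298 = 0.52473
  25–29: 5 × 288.95/1000 × 0.9128 = 1.31877
  30–34: 5 × 269.97/1000 × 0.9111 = 1.22985
  35–39: 5 × 73.16/1000 × 0.9060 = 0.33141
  40–44: 5 × 6.10/1000 × 0.8977 = 0.02738
Sum = 3.48167
NRR = 0.48780 × 3.48167 = 1.69836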